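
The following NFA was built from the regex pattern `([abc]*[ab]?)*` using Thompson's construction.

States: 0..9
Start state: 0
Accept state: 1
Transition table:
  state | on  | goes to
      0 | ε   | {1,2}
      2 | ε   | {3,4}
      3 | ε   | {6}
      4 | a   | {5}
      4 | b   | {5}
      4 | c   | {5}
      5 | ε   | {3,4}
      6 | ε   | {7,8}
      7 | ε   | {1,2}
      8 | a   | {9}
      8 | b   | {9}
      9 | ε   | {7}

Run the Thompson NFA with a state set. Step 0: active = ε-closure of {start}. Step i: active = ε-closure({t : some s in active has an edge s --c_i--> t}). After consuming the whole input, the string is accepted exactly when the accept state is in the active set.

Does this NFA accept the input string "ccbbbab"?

Answer: ACCEPT

Steps:
initial (ε-close {0}): {0,1,2,3,4,6,7,8}
'c' @ 1: {1,2,3,4,5,6,7,8}  (accept∈set)
'c' @ 2: {1,2,3,4,5,6,7,8}  (accept∈set)
'b' @ 3: {1,2,3,4,5,6,7,8,9}  (accept∈set)
'b' @ 4: {1,2,3,4,5,6,7,8,9}  (accept∈set)
'b' @ 5: {1,2,3,4,5,6,7,8,9}  (accept∈set)
'a' @ 6: {1,2,3,4,5,6,7,8,9}  (accept∈set)
'b' @ 7: {1,2,3,4,5,6,7,8,9}  (accept∈set)
after full input: {1,2,3,4,5,6,7,8,9}  (accept=1 in)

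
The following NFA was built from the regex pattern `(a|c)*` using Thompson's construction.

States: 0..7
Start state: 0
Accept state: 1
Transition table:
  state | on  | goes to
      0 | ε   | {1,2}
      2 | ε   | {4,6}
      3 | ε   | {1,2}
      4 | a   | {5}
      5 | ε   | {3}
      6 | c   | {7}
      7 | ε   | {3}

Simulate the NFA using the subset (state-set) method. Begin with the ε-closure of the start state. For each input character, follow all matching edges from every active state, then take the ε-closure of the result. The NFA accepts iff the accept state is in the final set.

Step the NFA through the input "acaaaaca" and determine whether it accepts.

Answer: ACCEPT

Derivation:
start: ε-closure({0}) = {0,1,2,4,6}
'a' @ 1: {1,2,3,4,5,6}  (accept∈set)
'c' @ 2: {1,2,3,4,6,7}  (accept∈set)
'a' @ 3: {1,2,3,4,5,6}  (accept∈set)
'a' @ 4: {1,2,3,4,5,6}  (accept∈set)
'a' @ 5: {1,2,3,4,5,6}  (accept∈set)
'a' @ 6: {1,2,3,4,5,6}  (accept∈set)
'c' @ 7: {1,2,3,4,6,7}  (accept∈set)
'a' @ 8: {1,2,3,4,5,6}  (accept∈set)
final: {1,2,3,4,5,6}; accept 1 in set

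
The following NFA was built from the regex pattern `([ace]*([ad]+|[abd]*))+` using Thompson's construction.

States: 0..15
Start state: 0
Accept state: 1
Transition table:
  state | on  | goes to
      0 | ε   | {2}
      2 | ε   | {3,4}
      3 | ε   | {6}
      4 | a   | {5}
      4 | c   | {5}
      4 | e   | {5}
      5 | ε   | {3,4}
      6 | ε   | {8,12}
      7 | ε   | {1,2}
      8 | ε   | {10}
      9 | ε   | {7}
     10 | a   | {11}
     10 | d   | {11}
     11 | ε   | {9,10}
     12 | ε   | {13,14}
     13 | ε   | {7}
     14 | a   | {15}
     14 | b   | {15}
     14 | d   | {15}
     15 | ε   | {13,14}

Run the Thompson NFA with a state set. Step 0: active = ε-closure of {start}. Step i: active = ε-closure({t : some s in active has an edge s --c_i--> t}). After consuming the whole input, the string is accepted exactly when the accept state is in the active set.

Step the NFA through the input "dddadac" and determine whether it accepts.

Answer: ACCEPT

Trace:
start: ε-closure({0}) = {0,1,2,3,4,6,7,8,10,12,13,14}
'd' @ 1: {1,2,3,4,6,7,8,9,10,11,12,13,14,15}  [accepting]
'd' @ 2: {1,2,3,4,6,7,8,9,10,11,12,13,14,15}  [accepting]
'd' @ 3: {1,2,3,4,6,7,8,9,10,11,12,13,14,15}  [accepting]
'a' @ 4: {1,2,3,4,5,6,7,8,9,10,11,12,13,14,15}  [accepting]
'd' @ 5: {1,2,3,4,6,7,8,9,10,11,12,13,14,15}  [accepting]
'a' @ 6: {1,2,3,4,5,6,7,8,9,10,11,12,13,14,15}  [accepting]
'c' @ 7: {1,2,3,4,5,6,7,8,10,12,13,14}  [accepting]
end set {1,2,3,4,5,6,7,8,10,12,13,14} — state 1 in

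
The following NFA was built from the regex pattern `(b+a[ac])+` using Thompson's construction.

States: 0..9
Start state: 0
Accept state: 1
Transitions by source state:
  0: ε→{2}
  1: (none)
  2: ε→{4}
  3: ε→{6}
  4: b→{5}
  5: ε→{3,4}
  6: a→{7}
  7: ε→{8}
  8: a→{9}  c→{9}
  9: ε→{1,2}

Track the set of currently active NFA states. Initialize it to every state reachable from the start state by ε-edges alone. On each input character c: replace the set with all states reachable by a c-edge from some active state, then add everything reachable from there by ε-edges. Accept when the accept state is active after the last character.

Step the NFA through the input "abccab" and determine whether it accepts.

Answer: REJECT

Derivation:
S₀ = ε-closure({0}) = {0,2,4}
'a' @ 1: {}  — no active states
rest 'bccab' ignored (set empty)
after full input: {}  (accept=1 not in)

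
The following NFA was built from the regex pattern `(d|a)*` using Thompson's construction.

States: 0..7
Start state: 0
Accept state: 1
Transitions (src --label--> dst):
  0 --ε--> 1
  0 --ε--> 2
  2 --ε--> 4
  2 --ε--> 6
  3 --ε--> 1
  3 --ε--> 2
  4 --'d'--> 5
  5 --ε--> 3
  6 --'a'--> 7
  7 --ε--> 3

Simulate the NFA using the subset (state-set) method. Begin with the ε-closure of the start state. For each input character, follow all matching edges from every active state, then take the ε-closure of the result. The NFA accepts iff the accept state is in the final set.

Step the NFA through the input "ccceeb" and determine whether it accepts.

initial (ε-close {0}): {0,1,2,4,6}
'c' @ 1: {}  — state set empty
rest 'cceeb' ignored (set empty)
after full input: {}  (accept=1 not in)

Answer: REJECT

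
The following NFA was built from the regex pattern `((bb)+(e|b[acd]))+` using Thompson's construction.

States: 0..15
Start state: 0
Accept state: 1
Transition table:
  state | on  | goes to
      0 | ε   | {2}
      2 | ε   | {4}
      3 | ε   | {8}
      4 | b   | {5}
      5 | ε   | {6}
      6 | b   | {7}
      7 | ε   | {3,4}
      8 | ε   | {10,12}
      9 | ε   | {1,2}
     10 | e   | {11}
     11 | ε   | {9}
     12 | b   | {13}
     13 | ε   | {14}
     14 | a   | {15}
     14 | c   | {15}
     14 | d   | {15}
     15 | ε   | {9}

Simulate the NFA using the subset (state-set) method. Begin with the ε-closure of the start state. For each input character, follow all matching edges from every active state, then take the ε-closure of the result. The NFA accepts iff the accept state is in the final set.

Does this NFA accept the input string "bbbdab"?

S₀ = ε-closure({0}) = {0,2,4}
'b' @ 1: {5,6}
'b' @ 2: {3,4,7,8,10,12}
'b' @ 3: {5,6,13,14}
'd' @ 4: {1,2,4,9,15}  [accepting]
'a' @ 5: {}  — no active states
rest 'b' ignored (set empty)
final: {}; accept 1 not in set

Answer: REJECT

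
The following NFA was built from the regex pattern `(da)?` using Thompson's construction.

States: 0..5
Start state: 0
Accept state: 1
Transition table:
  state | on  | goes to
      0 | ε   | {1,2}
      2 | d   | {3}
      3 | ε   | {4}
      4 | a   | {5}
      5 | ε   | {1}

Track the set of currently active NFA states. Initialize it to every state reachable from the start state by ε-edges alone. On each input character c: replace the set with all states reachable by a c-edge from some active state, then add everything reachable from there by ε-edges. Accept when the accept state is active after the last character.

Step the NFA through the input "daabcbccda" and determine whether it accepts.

Answer: REJECT

Derivation:
start: ε-closure({0}) = {0,1,2}
'd' @ 1: {3,4}
'a' @ 2: {1,5}  [accepting]
'a' @ 3: {}  — no active states
rest 'bcbccda' ignored (set empty)
final: {}; accept 1 not in set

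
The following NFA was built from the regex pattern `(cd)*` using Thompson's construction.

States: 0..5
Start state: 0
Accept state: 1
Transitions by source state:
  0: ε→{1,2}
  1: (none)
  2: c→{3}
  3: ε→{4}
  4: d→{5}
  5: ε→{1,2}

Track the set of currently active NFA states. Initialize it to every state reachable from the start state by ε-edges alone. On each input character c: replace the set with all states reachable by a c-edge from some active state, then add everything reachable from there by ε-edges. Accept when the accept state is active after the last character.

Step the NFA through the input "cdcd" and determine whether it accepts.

start: ε-closure({0}) = {0,1,2}
'c' @ 1: {3,4}
'd' @ 2: {1,2,5}  (accept∈set)
'c' @ 3: {3,4}
'd' @ 4: {1,2,5}  (accept∈set)
after full input: {1,2,5}  (accept=1 in)

Answer: ACCEPT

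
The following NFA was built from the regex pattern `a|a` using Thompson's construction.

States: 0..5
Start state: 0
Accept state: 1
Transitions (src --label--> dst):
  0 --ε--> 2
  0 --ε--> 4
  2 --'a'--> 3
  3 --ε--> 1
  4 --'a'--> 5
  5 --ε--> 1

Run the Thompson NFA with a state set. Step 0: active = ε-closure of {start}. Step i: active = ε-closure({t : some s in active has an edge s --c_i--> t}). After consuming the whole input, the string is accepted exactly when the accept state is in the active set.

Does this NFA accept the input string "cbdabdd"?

Answer: REJECT

Derivation:
start: ε-closure({0}) = {0,2,4}
'c' @ 1: {}  — state set empty
rest 'bdabdd' ignored (set empty)
final: {}; accept 1 not in set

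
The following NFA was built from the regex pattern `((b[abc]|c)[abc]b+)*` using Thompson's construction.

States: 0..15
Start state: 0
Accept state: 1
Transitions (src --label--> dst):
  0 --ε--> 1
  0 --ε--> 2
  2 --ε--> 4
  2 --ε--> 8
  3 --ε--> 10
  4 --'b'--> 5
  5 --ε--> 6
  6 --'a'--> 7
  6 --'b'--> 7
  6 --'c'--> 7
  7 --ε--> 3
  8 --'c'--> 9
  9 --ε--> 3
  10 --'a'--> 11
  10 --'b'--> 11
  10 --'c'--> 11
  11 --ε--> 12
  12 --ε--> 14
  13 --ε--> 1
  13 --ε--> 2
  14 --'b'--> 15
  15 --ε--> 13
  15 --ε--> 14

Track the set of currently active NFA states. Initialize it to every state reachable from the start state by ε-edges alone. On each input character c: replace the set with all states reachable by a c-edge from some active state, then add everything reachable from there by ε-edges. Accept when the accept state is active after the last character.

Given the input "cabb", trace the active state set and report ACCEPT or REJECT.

start: ε-closure({0}) = {0,1,2,4,8}
'c' @ 1: {3,9,10}
'a' @ 2: {11,12,14}
'b' @ 3: {1,2,4,8,13,14,15}  ✓accept
'b' @ 4: {1,2,4,5,6,8,13,14,15}  ✓accept
end set {1,2,4,5,6,8,13,14,15} — state 1 in

Answer: ACCEPT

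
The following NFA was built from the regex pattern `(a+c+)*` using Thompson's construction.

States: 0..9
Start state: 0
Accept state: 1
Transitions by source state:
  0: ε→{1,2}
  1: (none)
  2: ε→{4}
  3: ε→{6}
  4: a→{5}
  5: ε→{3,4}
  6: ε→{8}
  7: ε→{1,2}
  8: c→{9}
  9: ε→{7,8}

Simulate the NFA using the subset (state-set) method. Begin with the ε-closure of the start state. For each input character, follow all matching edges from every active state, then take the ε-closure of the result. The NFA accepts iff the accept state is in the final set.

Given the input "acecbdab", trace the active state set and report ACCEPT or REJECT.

initial (ε-close {0}): {0,1,2,4}
'a' @ 1: {3,4,5,6,8}
'c' @ 2: {1,2,4,7,8,9}  (accept∈set)
'e' @ 3: {}  — state set empty
rest 'cbdab' ignored (set empty)
final: {}; accept 1 not in set

Answer: REJECT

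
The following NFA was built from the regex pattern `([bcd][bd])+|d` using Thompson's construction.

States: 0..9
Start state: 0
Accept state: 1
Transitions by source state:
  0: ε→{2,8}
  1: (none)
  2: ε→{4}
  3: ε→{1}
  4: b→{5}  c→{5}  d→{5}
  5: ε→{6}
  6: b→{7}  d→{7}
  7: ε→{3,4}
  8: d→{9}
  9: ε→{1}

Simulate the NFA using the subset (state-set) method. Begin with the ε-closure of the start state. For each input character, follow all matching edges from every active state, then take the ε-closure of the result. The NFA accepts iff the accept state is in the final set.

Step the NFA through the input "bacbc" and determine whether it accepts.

S₀ = ε-closure({0}) = {0,2,4,8}
'b' @ 1: {5,6}
'a' @ 2: {}  — no active states
rest 'cbc' ignored (set empty)
end set {} — state 1 not in

Answer: REJECT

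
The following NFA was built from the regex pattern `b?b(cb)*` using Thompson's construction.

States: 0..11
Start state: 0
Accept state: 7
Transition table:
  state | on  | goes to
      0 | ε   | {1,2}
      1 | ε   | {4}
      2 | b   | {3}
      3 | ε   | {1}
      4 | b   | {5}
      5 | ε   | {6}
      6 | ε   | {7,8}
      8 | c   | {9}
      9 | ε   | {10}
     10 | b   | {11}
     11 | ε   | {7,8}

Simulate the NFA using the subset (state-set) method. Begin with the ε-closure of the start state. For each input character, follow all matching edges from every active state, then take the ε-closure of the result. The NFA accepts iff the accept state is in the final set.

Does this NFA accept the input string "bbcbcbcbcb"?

Answer: ACCEPT

Derivation:
initial (ε-close {0}): {0,1,2,4}
'b' @ 1: {1,3,4,5,6,7,8}  [accepting]
'b' @ 2: {5,6,7,8}  [accepting]
'c' @ 3: {9,10}
'b' @ 4: {7,8,11}  [accepting]
'c' @ 5: {9,10}
'b' @ 6: {7,8,11}  [accepting]
'c' @ 7: {9,10}
'b' @ 8: {7,8,11}  [accepting]
'c' @ 9: {9,10}
'b' @ 10: {7,8,11}  [accepting]
final: {7,8,11}; accept 7 in set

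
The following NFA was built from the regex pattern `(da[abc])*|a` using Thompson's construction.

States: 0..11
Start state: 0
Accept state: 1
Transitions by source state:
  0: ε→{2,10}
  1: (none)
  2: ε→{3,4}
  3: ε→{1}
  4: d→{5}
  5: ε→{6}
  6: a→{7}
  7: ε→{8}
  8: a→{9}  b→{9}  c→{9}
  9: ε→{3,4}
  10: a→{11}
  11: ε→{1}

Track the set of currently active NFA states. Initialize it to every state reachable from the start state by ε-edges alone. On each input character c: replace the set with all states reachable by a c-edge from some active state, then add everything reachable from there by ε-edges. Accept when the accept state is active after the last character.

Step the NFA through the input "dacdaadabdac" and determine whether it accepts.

Answer: ACCEPT

Derivation:
start: ε-closure({0}) = {0,1,2,3,4,10}
'd' @ 1: {5,6}
'a' @ 2: {7,8}
'c' @ 3: {1,3,4,9}  ✓accept
'd' @ 4: {5,6}
'a' @ 5: {7,8}
'a' @ 6: {1,3,4,9}  ✓accept
'd' @ 7: {5,6}
'a' @ 8: {7,8}
'b' @ 9: {1,3,4,9}  ✓accept
'd' @ 10: {5,6}
'a' @ 11: {7,8}
'c' @ 12: {1,3,4,9}  ✓accept
final: {1,3,4,9}; accept 1 in set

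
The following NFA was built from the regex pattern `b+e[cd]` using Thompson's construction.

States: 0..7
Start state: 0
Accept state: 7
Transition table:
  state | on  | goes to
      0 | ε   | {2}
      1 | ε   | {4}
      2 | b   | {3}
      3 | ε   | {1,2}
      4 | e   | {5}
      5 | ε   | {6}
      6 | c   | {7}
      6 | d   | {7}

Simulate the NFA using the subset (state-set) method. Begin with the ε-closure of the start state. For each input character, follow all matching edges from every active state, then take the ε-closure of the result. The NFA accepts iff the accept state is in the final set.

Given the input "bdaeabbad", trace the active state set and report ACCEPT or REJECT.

initial (ε-close {0}): {0,2}
'b' @ 1: {1,2,3,4}
'd' @ 2: {}  — no active states
rest 'aeabbad' ignored (set empty)
end set {} — state 7 not in

Answer: REJECT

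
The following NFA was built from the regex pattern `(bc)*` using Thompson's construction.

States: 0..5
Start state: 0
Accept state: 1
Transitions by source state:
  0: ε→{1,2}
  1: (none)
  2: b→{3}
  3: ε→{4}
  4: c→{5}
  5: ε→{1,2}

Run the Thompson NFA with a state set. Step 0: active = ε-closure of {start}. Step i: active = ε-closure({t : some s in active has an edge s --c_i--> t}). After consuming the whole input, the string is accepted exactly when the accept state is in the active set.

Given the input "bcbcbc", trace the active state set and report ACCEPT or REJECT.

Answer: ACCEPT

Trace:
start: ε-closure({0}) = {0,1,2}
'b' @ 1: {3,4}
'c' @ 2: {1,2,5}  [accepting]
'b' @ 3: {3,4}
'c' @ 4: {1,2,5}  [accepting]
'b' @ 5: {3,4}
'c' @ 6: {1,2,5}  [accepting]
final: {1,2,5}; accept 1 in set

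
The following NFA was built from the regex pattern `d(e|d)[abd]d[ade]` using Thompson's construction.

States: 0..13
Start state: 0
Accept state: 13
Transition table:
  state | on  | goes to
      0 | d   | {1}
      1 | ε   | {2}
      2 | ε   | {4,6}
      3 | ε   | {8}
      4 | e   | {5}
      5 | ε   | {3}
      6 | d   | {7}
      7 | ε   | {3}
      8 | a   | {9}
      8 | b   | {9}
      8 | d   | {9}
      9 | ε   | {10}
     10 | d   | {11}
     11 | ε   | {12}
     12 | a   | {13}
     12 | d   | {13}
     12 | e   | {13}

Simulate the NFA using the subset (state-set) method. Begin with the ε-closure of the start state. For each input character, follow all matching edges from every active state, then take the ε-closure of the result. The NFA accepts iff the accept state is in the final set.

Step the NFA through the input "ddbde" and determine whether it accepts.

initial (ε-close {0}): {0}
'd' @ 1: {1,2,4,6}
'd' @ 2: {3,7,8}
'b' @ 3: {9,10}
'd' @ 4: {11,12}
'e' @ 5: {13}  (accept∈set)
after full input: {13}  (accept=13 in)

Answer: ACCEPT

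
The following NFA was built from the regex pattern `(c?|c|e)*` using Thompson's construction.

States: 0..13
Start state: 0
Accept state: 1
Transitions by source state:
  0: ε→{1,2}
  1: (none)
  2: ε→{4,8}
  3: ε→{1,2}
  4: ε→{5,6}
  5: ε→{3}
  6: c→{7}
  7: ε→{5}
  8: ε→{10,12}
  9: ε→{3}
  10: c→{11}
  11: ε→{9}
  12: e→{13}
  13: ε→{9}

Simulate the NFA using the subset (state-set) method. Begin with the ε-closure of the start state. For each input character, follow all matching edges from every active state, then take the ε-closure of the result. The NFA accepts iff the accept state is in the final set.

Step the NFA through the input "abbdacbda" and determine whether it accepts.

Answer: REJECT

Derivation:
start: ε-closure({0}) = {0,1,2,3,4,5,6,8,10,12}
'a' @ 1: {}  — state set empty
rest 'bbdacbda' ignored (set empty)
final: {}; accept 1 not in set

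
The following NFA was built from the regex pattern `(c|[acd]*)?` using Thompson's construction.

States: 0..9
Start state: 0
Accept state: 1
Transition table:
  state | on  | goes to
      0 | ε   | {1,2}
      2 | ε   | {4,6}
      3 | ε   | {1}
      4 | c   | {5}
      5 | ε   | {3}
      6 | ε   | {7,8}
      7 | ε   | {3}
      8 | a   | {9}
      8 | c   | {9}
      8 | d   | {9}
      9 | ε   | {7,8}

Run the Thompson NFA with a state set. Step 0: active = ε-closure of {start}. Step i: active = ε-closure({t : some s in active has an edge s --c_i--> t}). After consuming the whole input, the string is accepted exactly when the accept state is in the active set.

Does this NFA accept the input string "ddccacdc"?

Answer: ACCEPT

Trace:
S₀ = ε-closure({0}) = {0,1,2,3,4,6,7,8}
'd' @ 1: {1,3,7,8,9}  [accepting]
'd' @ 2: {1,3,7,8,9}  [accepting]
'c' @ 3: {1,3,7,8,9}  [accepting]
'c' @ 4: {1,3,7,8,9}  [accepting]
'a' @ 5: {1,3,7,8,9}  [accepting]
'c' @ 6: {1,3,7,8,9}  [accepting]
'd' @ 7: {1,3,7,8,9}  [accepting]
'c' @ 8: {1,3,7,8,9}  [accepting]
final: {1,3,7,8,9}; accept 1 in set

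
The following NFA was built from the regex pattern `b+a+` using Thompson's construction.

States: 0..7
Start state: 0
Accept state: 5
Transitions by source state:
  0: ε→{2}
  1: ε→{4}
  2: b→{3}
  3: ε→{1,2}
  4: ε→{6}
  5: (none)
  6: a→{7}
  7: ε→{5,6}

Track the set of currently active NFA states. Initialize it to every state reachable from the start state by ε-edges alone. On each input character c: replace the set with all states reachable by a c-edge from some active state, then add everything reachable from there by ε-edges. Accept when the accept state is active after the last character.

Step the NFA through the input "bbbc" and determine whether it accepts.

start: ε-closure({0}) = {0,2}
'b' @ 1: {1,2,3,4,6}
'b' @ 2: {1,2,3,4,6}
'b' @ 3: {1,2,3,4,6}
'c' @ 4: {}  — no active states
end set {} — state 5 not in

Answer: REJECT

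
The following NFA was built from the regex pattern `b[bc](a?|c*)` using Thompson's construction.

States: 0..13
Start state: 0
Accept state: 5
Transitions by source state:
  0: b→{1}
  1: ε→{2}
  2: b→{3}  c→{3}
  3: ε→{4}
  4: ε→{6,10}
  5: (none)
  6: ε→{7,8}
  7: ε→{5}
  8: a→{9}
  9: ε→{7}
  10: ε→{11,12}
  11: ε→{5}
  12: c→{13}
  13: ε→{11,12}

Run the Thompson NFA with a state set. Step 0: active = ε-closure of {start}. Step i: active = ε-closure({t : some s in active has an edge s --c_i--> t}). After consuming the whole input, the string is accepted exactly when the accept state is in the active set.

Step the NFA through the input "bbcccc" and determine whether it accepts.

initial (ε-close {0}): {0}
'b' @ 1: {1,2}
'b' @ 2: {3,4,5,6,7,8,10,11,12}  [accepting]
'c' @ 3: {5,11,12,13}  [accepting]
'c' @ 4: {5,11,12,13}  [accepting]
'c' @ 5: {5,11,12,13}  [accepting]
'c' @ 6: {5,11,12,13}  [accepting]
end set {5,11,12,13} — state 5 in

Answer: ACCEPT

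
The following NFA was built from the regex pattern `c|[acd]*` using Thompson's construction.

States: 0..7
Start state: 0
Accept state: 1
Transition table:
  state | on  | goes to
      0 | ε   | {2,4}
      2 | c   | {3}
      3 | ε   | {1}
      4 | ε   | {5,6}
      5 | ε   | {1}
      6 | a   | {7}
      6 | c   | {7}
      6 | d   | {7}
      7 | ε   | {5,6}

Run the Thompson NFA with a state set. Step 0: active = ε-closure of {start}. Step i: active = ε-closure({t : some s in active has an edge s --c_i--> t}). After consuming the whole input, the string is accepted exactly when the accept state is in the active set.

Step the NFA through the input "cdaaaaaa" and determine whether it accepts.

S₀ = ε-closure({0}) = {0,1,2,4,5,6}
'c' @ 1: {1,3,5,6,7}  [accepting]
'd' @ 2: {1,5,6,7}  [accepting]
'a' @ 3: {1,5,6,7}  [accepting]
'a' @ 4: {1,5,6,7}  [accepting]
'a' @ 5: {1,5,6,7}  [accepting]
'a' @ 6: {1,5,6,7}  [accepting]
'a' @ 7: {1,5,6,7}  [accepting]
'a' @ 8: {1,5,6,7}  [accepting]
after full input: {1,5,6,7}  (accept=1 in)

Answer: ACCEPT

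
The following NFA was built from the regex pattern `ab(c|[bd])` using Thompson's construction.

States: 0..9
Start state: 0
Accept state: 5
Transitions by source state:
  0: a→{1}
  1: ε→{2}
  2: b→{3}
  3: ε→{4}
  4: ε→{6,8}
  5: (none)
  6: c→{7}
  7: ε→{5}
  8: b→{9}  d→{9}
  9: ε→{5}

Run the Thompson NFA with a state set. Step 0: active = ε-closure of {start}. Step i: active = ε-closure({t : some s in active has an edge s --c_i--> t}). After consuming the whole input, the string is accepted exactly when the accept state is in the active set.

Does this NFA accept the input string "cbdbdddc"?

start: ε-closure({0}) = {0}
'c' @ 1: {}  — state set empty
rest 'bdbdddc' ignored (set empty)
final: {}; accept 5 not in set

Answer: REJECT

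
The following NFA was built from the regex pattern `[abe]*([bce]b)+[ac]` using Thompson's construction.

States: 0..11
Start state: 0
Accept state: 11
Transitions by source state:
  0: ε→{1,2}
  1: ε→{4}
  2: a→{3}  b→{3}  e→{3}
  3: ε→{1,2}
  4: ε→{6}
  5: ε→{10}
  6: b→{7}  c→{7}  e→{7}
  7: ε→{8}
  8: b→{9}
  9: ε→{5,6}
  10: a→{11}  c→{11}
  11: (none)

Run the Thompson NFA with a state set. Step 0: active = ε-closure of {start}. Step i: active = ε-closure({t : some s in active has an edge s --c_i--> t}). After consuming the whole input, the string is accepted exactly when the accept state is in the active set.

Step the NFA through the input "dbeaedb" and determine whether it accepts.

Answer: REJECT

Trace:
initial (ε-close {0}): {0,1,2,4,6}
'd' @ 1: {}  — dead — no transitions
rest 'beaedb' ignored (set empty)
final: {}; accept 11 not in set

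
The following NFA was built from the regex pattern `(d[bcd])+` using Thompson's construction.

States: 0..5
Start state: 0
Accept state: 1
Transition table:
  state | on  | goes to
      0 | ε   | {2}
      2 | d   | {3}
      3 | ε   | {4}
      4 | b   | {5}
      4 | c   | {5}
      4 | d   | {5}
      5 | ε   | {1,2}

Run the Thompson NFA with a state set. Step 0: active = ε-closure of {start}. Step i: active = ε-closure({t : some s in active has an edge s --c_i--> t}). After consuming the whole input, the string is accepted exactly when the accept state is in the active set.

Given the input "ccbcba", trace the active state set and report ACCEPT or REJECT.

start: ε-closure({0}) = {0,2}
'c' @ 1: {}  — dead — no transitions
rest 'cbcba' ignored (set empty)
end set {} — state 1 not in

Answer: REJECT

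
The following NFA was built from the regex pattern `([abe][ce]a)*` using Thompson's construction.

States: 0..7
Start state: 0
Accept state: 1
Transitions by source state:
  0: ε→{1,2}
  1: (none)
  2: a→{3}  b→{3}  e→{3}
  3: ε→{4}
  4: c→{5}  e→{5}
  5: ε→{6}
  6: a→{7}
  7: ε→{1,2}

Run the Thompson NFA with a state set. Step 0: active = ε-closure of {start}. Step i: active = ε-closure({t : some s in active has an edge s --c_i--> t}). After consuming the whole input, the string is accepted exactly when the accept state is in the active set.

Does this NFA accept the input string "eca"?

initial (ε-close {0}): {0,1,2}
'e' @ 1: {3,4}
'c' @ 2: {5,6}
'a' @ 3: {1,2,7}  [accepting]
end set {1,2,7} — state 1 in

Answer: ACCEPT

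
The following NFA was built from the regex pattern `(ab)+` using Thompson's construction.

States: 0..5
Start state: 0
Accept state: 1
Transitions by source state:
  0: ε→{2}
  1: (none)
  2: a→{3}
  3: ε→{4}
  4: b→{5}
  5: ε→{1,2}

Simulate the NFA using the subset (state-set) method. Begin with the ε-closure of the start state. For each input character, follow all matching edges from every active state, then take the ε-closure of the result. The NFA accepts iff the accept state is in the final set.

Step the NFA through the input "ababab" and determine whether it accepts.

initial (ε-close {0}): {0,2}
'a' @ 1: {3,4}
'b' @ 2: {1,2,5}  [accepting]
'a' @ 3: {3,4}
'b' @ 4: {1,2,5}  [accepting]
'a' @ 5: {3,4}
'b' @ 6: {1,2,5}  [accepting]
end set {1,2,5} — state 1 in

Answer: ACCEPT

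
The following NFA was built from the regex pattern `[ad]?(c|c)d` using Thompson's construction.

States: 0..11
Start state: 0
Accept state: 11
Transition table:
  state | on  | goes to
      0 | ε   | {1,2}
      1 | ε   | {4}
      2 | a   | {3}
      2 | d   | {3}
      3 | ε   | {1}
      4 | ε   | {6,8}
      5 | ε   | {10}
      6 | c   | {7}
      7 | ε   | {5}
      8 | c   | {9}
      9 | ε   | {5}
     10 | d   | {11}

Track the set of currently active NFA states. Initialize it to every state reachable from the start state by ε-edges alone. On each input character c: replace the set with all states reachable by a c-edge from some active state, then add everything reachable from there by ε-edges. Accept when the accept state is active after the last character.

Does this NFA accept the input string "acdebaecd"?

Answer: REJECT

Trace:
start: ε-closure({0}) = {0,1,2,4,6,8}
'a' @ 1: {1,3,4,6,8}
'c' @ 2: {5,7,9,10}
'd' @ 3: {11}  ✓accept
'e' @ 4: {}  — no active states
rest 'baecd' ignored (set empty)
end set {} — state 11 not in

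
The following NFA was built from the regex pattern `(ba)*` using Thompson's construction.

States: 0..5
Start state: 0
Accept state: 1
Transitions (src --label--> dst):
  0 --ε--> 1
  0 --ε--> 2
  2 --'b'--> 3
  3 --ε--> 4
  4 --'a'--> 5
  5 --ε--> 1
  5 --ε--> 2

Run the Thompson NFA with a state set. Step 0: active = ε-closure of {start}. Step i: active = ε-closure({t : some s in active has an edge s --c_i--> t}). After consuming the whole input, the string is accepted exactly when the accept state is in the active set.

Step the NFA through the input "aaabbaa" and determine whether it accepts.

initial (ε-close {0}): {0,1,2}
'a' @ 1: {}  — state set empty
rest 'aabbaa' ignored (set empty)
final: {}; accept 1 not in set

Answer: REJECT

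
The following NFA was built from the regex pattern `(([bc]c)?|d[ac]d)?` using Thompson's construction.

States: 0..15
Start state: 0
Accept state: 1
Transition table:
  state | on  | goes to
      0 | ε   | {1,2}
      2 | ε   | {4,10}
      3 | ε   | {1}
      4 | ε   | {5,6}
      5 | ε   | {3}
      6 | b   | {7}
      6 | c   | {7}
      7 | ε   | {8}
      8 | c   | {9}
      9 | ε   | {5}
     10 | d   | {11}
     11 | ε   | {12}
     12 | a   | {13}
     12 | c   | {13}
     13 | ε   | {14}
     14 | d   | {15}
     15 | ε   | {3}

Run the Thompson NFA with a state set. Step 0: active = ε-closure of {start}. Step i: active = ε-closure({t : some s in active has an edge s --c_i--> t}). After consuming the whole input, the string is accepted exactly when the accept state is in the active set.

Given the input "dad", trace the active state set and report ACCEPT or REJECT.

start: ε-closure({0}) = {0,1,2,3,4,5,6,10}
'd' @ 1: {11,12}
'a' @ 2: {13,14}
'd' @ 3: {1,3,15}  ✓accept
end set {1,3,15} — state 1 in

Answer: ACCEPT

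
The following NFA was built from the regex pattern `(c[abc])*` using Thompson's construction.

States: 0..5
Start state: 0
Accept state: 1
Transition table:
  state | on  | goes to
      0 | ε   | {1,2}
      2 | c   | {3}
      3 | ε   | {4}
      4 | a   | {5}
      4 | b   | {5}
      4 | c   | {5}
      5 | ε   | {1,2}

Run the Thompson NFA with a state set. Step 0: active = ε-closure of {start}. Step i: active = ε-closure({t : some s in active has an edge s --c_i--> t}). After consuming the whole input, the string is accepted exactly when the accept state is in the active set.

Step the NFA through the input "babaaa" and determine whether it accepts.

Answer: REJECT

Trace:
start: ε-closure({0}) = {0,1,2}
'b' @ 1: {}  — no active states
rest 'abaaa' ignored (set empty)
final: {}; accept 1 not in set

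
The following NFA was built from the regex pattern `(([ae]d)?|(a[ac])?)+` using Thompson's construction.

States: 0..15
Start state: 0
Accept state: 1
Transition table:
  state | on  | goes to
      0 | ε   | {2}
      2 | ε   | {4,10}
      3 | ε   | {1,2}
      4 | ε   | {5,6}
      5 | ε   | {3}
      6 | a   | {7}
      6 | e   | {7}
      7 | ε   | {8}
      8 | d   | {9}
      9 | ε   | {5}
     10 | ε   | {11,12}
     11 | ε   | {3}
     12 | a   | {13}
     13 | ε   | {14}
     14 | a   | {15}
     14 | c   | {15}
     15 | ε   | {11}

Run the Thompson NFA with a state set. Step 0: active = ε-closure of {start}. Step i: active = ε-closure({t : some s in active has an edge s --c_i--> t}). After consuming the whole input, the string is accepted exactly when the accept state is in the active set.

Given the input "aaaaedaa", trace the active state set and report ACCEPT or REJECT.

Answer: ACCEPT

Trace:
S₀ = ε-closure({0}) = {0,1,2,3,4,5,6,10,11,12}
'a' @ 1: {7,8,13,14}
'a' @ 2: {1,2,3,4,5,6,10,11,12,15}  ✓accept
'a' @ 3: {7,8,13,14}
'a' @ 4: {1,2,3,4,5,6,10,11,12,15}  ✓accept
'e' @ 5: {7,8}
'd' @ 6: {1,2,3,4,5,6,9,10,11,12}  ✓accept
'a' @ 7: {7,8,13,14}
'a' @ 8: {1,2,3,4,5,6,10,11,12,15}  ✓accept
end set {1,2,3,4,5,6,10,11,12,15} — state 1 in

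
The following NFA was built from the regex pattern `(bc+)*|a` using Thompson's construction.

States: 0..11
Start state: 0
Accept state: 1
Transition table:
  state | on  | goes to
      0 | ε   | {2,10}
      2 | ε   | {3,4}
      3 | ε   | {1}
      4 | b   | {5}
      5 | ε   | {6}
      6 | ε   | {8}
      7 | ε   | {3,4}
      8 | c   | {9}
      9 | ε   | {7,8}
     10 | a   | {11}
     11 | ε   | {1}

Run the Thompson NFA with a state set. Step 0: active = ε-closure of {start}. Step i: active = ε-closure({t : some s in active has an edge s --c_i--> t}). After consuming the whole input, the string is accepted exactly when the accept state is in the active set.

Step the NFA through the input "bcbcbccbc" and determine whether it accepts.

S₀ = ε-closure({0}) = {0,1,2,3,4,10}
'b' @ 1: {5,6,8}
'c' @ 2: {1,3,4,7,8,9}  (accept∈set)
'b' @ 3: {5,6,8}
'c' @ 4: {1,3,4,7,8,9}  (accept∈set)
'b' @ 5: {5,6,8}
'c' @ 6: {1,3,4,7,8,9}  (accept∈set)
'c' @ 7: {1,3,4,7,8,9}  (accept∈set)
'b' @ 8: {5,6,8}
'c' @ 9: {1,3,4,7,8,9}  (accept∈set)
end set {1,3,4,7,8,9} — state 1 in

Answer: ACCEPT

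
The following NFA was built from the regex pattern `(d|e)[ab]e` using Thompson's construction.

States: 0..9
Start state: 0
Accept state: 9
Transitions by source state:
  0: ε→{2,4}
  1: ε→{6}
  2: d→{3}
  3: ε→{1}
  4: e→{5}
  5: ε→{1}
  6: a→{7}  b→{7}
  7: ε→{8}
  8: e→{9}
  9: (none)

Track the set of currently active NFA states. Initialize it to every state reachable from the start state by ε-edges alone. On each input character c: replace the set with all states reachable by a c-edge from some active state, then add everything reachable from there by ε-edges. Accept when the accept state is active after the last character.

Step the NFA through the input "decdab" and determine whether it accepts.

initial (ε-close {0}): {0,2,4}
'd' @ 1: {1,3,6}
'e' @ 2: {}  — dead — no transitions
rest 'cdab' ignored (set empty)
final: {}; accept 9 not in set

Answer: REJECT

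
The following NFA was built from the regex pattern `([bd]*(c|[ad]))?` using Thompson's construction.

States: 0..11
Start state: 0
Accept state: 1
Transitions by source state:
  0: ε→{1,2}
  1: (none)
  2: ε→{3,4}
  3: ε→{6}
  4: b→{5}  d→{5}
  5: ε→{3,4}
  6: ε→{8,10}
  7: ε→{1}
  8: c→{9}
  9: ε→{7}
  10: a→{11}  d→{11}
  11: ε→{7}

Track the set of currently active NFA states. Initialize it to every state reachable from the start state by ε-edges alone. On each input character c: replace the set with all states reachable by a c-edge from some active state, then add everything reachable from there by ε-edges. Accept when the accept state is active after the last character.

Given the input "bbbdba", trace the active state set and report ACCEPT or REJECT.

Answer: ACCEPT

Trace:
initial (ε-close {0}): {0,1,2,3,4,6,8,10}
'b' @ 1: {3,4,5,6,8,10}
'b' @ 2: {3,4,5,6,8,10}
'b' @ 3: {3,4,5,6,8,10}
'd' @ 4: {1,3,4,5,6,7,8,10,11}  (accept∈set)
'b' @ 5: {3,4,5,6,8,10}
'a' @ 6: {1,7,11}  (accept∈set)
final: {1,7,11}; accept 1 in set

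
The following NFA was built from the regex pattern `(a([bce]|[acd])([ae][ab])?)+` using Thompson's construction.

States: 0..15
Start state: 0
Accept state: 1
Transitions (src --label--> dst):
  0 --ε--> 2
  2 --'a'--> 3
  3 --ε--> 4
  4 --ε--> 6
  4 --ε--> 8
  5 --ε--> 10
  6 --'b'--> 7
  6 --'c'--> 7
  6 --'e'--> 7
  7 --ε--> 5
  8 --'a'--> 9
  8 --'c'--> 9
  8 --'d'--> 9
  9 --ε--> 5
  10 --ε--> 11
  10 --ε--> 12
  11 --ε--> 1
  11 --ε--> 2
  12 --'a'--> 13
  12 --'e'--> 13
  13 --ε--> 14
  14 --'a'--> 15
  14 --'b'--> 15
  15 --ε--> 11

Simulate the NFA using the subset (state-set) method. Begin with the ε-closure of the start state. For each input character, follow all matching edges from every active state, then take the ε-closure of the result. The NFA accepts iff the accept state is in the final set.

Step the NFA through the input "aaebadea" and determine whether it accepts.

Answer: ACCEPT

Trace:
initial (ε-close {0}): {0,2}
'a' @ 1: {3,4,6,8}
'a' @ 2: {1,2,5,9,10,11,12}  ✓accept
'e' @ 3: {13,14}
'b' @ 4: {1,2,11,15}  ✓accept
'a' @ 5: {3,4,6,8}
'd' @ 6: {1,2,5,9,10,11,12}  ✓accept
'e' @ 7: {13,14}
'a' @ 8: {1,2,11,15}  ✓accept
final: {1,2,11,15}; accept 1 in set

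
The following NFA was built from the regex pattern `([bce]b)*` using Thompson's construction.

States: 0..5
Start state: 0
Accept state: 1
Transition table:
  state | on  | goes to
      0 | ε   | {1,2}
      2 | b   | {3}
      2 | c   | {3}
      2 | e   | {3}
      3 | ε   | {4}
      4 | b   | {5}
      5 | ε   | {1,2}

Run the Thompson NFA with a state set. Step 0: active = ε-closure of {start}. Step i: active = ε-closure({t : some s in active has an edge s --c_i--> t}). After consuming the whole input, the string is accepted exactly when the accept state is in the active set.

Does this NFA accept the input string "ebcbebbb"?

start: ε-closure({0}) = {0,1,2}
'e' @ 1: {3,4}
'b' @ 2: {1,2,5}  (accept∈set)
'c' @ 3: {3,4}
'b' @ 4: {1,2,5}  (accept∈set)
'e' @ 5: {3,4}
'b' @ 6: {1,2,5}  (accept∈set)
'b' @ 7: {3,4}
'b' @ 8: {1,2,5}  (accept∈set)
end set {1,2,5} — state 1 in

Answer: ACCEPT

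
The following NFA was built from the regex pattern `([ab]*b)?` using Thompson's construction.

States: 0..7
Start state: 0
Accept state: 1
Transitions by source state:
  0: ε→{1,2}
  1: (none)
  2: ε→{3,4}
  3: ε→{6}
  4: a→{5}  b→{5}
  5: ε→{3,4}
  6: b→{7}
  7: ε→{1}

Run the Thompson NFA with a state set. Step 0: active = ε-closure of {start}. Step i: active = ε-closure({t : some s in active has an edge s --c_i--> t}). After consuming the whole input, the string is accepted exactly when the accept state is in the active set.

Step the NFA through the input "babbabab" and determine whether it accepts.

start: ε-closure({0}) = {0,1,2,3,4,6}
'b' @ 1: {1,3,4,5,6,7}  [accepting]
'a' @ 2: {3,4,5,6}
'b' @ 3: {1,3,4,5,6,7}  [accepting]
'b' @ 4: {1,3,4,5,6,7}  [accepting]
'a' @ 5: {3,4,5,6}
'b' @ 6: {1,3,4,5,6,7}  [accepting]
'a' @ 7: {3,4,5,6}
'b' @ 8: {1,3,4,5,6,7}  [accepting]
end set {1,3,4,5,6,7} — state 1 in

Answer: ACCEPT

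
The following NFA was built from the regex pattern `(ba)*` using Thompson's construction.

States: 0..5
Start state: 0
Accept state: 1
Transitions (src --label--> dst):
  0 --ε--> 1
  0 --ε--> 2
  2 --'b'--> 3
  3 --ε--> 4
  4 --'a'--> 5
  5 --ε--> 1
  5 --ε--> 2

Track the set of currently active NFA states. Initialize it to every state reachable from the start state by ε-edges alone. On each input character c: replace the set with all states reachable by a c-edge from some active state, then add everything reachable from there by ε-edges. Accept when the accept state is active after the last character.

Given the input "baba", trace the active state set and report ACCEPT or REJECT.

Answer: ACCEPT

Derivation:
S₀ = ε-closure({0}) = {0,1,2}
'b' @ 1: {3,4}
'a' @ 2: {1,2,5}  ✓accept
'b' @ 3: {3,4}
'a' @ 4: {1,2,5}  ✓accept
end set {1,2,5} — state 1 in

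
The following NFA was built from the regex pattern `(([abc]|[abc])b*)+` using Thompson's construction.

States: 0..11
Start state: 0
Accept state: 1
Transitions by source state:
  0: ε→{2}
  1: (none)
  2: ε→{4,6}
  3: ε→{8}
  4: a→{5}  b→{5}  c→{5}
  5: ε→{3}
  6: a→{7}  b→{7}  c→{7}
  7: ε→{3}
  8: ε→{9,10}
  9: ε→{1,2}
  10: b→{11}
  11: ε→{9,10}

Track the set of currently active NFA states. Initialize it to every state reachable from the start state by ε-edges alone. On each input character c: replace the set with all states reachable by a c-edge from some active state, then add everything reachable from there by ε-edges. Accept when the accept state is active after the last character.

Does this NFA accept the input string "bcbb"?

start: ε-closure({0}) = {0,2,4,6}
'b' @ 1: {1,2,3,4,5,6,7,8,9,10}  (accept∈set)
'c' @ 2: {1,2,3,4,5,6,7,8,9,10}  (accept∈set)
'b' @ 3: {1,2,3,4,5,6,7,8,9,10,11}  (accept∈set)
'b' @ 4: {1,2,3,4,5,6,7,8,9,10,11}  (accept∈set)
after full input: {1,2,3,4,5,6,7,8,9,10,11}  (accept=1 in)

Answer: ACCEPT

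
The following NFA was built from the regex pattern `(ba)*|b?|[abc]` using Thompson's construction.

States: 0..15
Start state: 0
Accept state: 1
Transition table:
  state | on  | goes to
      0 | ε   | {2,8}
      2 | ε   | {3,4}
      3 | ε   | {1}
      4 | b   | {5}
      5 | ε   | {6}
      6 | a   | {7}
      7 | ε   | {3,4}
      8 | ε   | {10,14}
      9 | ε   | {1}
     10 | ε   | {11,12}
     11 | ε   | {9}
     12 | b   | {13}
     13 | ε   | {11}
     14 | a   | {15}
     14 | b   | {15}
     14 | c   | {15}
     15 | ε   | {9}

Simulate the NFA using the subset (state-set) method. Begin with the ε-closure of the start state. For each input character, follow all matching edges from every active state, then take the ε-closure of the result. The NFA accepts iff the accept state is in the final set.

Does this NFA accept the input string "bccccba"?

Answer: REJECT

Derivation:
start: ε-closure({0}) = {0,1,2,3,4,8,9,10,11,12,14}
'b' @ 1: {1,5,6,9,11,13,15}  [accepting]
'c' @ 2: {}  — dead — no transitions
rest 'cccba' ignored (set empty)
end set {} — state 1 not in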